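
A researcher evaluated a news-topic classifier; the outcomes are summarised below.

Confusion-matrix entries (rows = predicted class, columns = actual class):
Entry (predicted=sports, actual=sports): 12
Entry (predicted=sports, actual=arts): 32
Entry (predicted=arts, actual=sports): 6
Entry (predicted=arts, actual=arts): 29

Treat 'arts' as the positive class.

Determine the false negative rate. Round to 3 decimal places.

0.525

FNR = FN/(FN+TP) = 32/(32+29) = 0.525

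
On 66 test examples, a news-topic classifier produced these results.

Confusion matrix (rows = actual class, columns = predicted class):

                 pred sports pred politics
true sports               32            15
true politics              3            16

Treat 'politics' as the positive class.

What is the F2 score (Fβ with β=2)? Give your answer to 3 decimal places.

Fβ = (1+β²)·TP / ((1+β²)·TP + β²·FN + FP), with β²=4
= 5·16 / (5·16 + 4·3 + 15) = 0.748

0.748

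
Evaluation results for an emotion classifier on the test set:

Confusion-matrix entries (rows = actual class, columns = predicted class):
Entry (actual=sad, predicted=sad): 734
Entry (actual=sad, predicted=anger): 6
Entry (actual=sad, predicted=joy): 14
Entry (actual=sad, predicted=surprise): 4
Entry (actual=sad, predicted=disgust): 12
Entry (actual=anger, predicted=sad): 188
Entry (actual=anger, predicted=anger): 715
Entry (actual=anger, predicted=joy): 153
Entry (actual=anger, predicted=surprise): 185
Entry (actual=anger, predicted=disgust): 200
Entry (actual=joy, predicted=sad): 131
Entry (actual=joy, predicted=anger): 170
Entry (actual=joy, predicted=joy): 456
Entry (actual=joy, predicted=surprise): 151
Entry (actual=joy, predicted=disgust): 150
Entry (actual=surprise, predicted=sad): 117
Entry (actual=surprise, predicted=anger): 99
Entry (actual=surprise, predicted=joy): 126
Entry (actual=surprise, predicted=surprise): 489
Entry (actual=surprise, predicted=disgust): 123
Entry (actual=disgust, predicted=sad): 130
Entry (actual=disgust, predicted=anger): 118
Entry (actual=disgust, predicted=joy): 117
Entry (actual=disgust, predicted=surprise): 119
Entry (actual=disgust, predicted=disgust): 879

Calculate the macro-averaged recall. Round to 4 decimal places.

Per-class recall (TP/(TP+FN)):
  sad: TP=734, FN=6+14+4+12=36 → 734/770 = 0.95325
  anger: TP=715, FN=188+153+185+200=726 → 715/1441 = 0.49618
  joy: TP=456, FN=131+170+151+150=602 → 456/1058 = 0.43100
  surprise: TP=489, FN=117+99+126+123=465 → 489/954 = 0.51258
  disgust: TP=879, FN=130+118+117+119=484 → 879/1363 = 0.64490
Macro-recall = mean = (0.95325 + 0.49618 + 0.43100 + 0.51258 + 0.64490) / 5 = 0.6076

0.6076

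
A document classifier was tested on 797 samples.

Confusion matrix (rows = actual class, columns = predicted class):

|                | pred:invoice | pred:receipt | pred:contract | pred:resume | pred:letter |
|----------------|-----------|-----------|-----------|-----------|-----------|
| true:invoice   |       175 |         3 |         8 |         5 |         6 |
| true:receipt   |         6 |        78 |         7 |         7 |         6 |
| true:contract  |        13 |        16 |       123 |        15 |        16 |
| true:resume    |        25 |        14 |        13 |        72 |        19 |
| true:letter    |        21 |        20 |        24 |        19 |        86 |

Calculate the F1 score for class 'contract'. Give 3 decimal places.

One-vs-rest for 'contract': TP = diagonal; FP = other classes predicted 'contract'; FN = 'contract' predicted as other.
F1 score = 2·TP/(2·TP+FP+FN).
contract: TP=123, FP=8+7+13+24=52, FN=13+16+15+16=60 → 246/358 = 0.6872

0.687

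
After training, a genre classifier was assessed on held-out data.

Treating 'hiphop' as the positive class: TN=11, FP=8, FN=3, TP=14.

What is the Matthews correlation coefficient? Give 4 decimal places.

0.4122

MCC = (TP·TN − FP·FN) / √((TP+FP)(TP+FN)(TN+FP)(TN+FN))
Numerator = 14·11 − 8·3 = 130
Denominator = √(22·17·19·14) = √99484 = 315.4108
MCC = 130 / 315.4108 = 0.4122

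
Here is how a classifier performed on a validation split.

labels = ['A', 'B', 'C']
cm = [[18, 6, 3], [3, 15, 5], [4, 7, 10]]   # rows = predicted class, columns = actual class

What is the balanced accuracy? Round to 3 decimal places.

0.604

Balanced accuracy = mean of per-class recall.
  A: recall = 18/25 = 0.7200
  B: recall = 15/28 = 0.5357
  C: recall = 10/18 = 0.5556
Mean = (0.7200 + 0.5357 + 0.5556) / 3 = 0.604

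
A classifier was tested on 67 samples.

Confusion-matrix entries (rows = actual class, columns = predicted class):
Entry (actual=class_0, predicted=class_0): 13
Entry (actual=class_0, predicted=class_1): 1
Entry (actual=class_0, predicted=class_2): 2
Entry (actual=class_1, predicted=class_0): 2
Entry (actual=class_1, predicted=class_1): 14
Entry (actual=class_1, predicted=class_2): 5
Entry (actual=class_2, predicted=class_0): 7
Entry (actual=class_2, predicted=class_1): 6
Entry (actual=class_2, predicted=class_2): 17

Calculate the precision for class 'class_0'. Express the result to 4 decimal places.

0.5909

Treat 'class_0' as positive and all other classes as negative.
precision = TP/(TP+FP).
class_0: TP=13, FP=2+7=9 → 13/22 = 0.59091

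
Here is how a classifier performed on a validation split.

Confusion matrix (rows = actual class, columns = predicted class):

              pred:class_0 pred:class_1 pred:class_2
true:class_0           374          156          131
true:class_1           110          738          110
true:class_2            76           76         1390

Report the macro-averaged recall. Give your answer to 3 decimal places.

Per-class recall (TP/(TP+FN)):
  class_0: TP=374, FN=156+131=287 → 374/661 = 0.5658
  class_1: TP=738, FN=110+110=220 → 738/958 = 0.7704
  class_2: TP=1390, FN=76+76=152 → 1390/1542 = 0.9014
Macro-recall = mean = (0.5658 + 0.7704 + 0.9014) / 3 = 0.746

0.746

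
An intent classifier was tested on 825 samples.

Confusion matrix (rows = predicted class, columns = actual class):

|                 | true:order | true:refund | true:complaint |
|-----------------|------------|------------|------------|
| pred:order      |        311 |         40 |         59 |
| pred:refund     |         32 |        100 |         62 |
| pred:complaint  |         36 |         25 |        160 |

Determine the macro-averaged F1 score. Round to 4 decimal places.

Per-class F1 score (2·TP/(2·TP+FP+FN)):
  order: TP=311, FP=40+59=99, FN=32+36=68 → 622/789 = 0.78834
  refund: TP=100, FP=32+62=94, FN=40+25=65 → 200/359 = 0.55710
  complaint: TP=160, FP=36+25=61, FN=59+62=121 → 320/502 = 0.63745
Macro-F1 score = mean = (0.78834 + 0.55710 + 0.63745) / 3 = 0.6610

0.6610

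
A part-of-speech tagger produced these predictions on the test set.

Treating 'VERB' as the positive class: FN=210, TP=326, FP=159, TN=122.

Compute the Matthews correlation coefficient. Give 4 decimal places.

MCC = (TP·TN − FP·FN) / √((TP+FP)(TP+FN)(TN+FP)(TN+FN))
Numerator = 326·122 − 159·210 = 6382
Denominator = √(485·536·281·332) = √24252188320 = 155731.1411
MCC = 6382 / 155731.1411 = 0.0410

0.0410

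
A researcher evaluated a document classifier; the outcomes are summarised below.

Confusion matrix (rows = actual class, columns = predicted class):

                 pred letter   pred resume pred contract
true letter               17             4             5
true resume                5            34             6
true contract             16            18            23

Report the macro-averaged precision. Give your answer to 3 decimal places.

0.577

Per-class precision (TP/(TP+FP)):
  letter: TP=17, FP=5+16=21 → 17/38 = 0.4474
  resume: TP=34, FP=4+18=22 → 34/56 = 0.6071
  contract: TP=23, FP=5+6=11 → 23/34 = 0.6765
Macro-precision = mean = (0.4474 + 0.6071 + 0.6765) / 3 = 0.577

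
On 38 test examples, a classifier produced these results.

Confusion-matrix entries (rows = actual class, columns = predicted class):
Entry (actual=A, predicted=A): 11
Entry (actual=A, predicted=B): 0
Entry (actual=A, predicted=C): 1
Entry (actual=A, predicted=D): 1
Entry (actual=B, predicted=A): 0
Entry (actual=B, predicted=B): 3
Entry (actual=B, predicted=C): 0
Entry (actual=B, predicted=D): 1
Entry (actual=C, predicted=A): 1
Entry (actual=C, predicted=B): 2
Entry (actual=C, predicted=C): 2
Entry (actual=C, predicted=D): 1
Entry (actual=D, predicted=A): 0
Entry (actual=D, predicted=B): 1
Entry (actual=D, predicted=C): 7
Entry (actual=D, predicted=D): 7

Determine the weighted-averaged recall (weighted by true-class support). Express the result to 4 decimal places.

0.6053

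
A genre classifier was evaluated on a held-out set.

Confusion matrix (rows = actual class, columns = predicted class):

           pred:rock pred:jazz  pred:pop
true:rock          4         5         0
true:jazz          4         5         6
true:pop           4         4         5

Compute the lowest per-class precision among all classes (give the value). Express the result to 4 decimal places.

0.3333

Per-class precision (TP/(TP+FP)):
  rock: TP=4, FP=4+4=8 → 4/12 = 0.33333
  jazz: TP=5, FP=5+4=9 → 5/14 = 0.35714
  pop: TP=5, FP=0+6=6 → 5/11 = 0.45455
Lowest is class 'rock' with precision = 0.3333.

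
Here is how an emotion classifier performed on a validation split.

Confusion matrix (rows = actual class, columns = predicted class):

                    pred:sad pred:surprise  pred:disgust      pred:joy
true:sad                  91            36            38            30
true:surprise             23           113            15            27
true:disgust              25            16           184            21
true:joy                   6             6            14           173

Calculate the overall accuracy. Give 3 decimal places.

0.686

Accuracy = trace / total = (91+113+184+173=561) / 818 = 561/818 = 0.686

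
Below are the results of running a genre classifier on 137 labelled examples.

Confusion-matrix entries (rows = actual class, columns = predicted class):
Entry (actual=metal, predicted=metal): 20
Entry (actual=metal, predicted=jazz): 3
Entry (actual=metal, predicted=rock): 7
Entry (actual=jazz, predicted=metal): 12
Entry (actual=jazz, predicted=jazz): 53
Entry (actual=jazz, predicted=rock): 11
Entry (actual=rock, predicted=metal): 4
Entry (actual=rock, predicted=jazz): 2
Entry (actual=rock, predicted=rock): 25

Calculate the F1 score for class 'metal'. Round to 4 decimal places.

0.6061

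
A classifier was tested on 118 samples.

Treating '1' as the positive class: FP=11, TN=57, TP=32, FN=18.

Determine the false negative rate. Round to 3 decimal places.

FNR = FN/(FN+TP) = 18/(18+32) = 0.360

0.360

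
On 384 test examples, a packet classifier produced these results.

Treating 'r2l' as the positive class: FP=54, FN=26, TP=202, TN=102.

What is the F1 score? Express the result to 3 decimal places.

Precision = TP/(TP+FP) = 202/256 = 0.7891
Recall = TP/(TP+FN) = 202/228 = 0.8860
F1 = 2·TP/(2·TP+FP+FN) = 404/484 = 0.835

0.835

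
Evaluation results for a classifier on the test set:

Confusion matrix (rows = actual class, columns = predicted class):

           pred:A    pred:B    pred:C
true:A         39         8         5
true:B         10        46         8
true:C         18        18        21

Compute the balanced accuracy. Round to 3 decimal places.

0.612

Balanced accuracy = mean of per-class recall.
  A: recall = 39/52 = 0.7500
  B: recall = 46/64 = 0.7188
  C: recall = 21/57 = 0.3684
Mean = (0.7500 + 0.7188 + 0.3684) / 3 = 0.612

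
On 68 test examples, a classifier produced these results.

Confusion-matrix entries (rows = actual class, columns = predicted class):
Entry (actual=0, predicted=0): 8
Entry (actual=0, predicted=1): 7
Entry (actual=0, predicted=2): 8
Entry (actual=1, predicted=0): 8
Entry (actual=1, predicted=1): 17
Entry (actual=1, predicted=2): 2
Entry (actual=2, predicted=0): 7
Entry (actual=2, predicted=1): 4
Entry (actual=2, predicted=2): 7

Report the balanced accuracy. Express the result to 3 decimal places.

Balanced accuracy = mean of per-class recall.
  0: recall = 8/23 = 0.3478
  1: recall = 17/27 = 0.6296
  2: recall = 7/18 = 0.3889
Mean = (0.3478 + 0.6296 + 0.3889) / 3 = 0.455

0.455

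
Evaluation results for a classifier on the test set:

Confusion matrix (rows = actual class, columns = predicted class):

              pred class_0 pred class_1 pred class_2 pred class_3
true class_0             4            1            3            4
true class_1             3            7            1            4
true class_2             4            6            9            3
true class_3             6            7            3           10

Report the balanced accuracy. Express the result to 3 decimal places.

Balanced accuracy = mean of per-class recall.
  class_0: recall = 4/12 = 0.3333
  class_1: recall = 7/15 = 0.4667
  class_2: recall = 9/22 = 0.4091
  class_3: recall = 10/26 = 0.3846
Mean = (0.3333 + 0.4667 + 0.4091 + 0.3846) / 4 = 0.398

0.398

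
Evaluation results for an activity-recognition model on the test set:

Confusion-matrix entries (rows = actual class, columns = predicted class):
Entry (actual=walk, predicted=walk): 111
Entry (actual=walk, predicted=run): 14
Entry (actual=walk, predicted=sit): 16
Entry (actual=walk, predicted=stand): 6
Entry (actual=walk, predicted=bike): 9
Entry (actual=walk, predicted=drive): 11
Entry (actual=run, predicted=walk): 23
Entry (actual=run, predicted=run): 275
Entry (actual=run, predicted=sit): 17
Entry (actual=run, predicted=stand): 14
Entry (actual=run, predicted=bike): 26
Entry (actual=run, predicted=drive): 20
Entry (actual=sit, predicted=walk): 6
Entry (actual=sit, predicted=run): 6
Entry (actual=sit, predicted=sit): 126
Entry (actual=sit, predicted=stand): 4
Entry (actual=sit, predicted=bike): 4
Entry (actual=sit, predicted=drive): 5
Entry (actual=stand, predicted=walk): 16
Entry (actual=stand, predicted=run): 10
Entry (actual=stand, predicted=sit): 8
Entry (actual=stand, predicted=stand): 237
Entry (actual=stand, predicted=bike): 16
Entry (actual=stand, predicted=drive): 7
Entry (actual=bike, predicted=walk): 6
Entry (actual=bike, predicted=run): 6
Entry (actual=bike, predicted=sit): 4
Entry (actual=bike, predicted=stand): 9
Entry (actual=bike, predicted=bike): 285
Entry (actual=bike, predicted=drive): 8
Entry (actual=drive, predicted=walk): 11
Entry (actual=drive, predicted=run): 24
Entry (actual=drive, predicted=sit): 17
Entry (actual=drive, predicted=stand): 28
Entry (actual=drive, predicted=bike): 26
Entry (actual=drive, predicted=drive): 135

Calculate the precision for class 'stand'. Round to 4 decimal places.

0.7953

One-vs-rest for 'stand': TP = diagonal; FP = other classes predicted 'stand'; FN = 'stand' predicted as other.
precision = TP/(TP+FP).
stand: TP=237, FP=6+14+4+9+28=61 → 237/298 = 0.79530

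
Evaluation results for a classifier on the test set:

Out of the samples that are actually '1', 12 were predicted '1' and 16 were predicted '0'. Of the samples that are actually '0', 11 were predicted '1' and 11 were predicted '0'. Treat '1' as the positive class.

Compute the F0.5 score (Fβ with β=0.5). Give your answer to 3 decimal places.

0.500

Fβ = (1+β²)·TP / ((1+β²)·TP + β²·FN + FP), with β²=1/4
= 1.25·12 / (1.25·12 + 0.25·16 + 11) = 0.500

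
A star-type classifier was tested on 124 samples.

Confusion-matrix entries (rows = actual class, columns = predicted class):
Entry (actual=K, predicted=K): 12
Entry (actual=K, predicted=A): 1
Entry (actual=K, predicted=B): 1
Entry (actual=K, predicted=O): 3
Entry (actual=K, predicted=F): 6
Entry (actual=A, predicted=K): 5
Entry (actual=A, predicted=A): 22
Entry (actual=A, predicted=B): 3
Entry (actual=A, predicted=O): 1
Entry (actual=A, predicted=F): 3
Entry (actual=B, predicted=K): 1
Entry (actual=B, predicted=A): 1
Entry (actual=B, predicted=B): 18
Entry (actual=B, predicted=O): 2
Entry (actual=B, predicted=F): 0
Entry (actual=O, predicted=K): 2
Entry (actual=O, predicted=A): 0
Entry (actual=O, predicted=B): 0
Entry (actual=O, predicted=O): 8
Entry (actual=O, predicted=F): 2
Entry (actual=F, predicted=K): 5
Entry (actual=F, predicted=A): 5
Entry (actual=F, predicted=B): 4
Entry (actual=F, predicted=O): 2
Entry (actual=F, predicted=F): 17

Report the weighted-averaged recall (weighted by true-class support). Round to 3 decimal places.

0.621

Per-class recall (TP/(TP+FN)):
  K: TP=12, FN=1+1+3+6=11 → 12/23 = 0.5217
  A: TP=22, FN=5+3+1+3=12 → 22/34 = 0.6471
  B: TP=18, FN=1+1+2+0=4 → 18/22 = 0.8182
  O: TP=8, FN=2+0+0+2=4 → 8/12 = 0.6667
  F: TP=17, FN=5+5+4+2=16 → 17/33 = 0.5152
Weighted-recall = Σ (supportᵢ/N)·recallᵢ with N=124: (23/124)·0.5217 + (34/124)·0.6471 + (22/124)·0.8182 + (12/124)·0.6667 + (33/124)·0.5152 = 0.621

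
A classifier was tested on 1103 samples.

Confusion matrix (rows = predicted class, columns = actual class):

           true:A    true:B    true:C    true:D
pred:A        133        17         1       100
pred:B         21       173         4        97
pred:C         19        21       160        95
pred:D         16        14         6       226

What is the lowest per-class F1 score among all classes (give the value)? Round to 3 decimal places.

0.579

Per-class F1 score (2·TP/(2·TP+FP+FN)):
  A: TP=133, FP=17+1+100=118, FN=21+19+16=56 → 266/440 = 0.6045
  B: TP=173, FP=21+4+97=122, FN=17+21+14=52 → 346/520 = 0.6654
  C: TP=160, FP=19+21+95=135, FN=1+4+6=11 → 320/466 = 0.6867
  D: TP=226, FP=16+14+6=36, FN=100+97+95=292 → 452/780 = 0.5795
Lowest is class 'D' with F1 score = 0.579.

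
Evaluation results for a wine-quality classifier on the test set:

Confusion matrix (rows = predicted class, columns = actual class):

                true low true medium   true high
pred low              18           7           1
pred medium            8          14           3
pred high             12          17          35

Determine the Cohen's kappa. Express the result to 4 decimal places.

Observed agreement pₒ = trace/N = 67/115 = 0.58261
Expected agreement pₑ = Σ (rowᵢ·colᵢ)/N² = (38·26 + 38·25 + 39·64)/115² = 0.33527
κ = (pₒ − pₑ)/(1 − pₑ) = (0.58261 − 0.33527)/(1 − 0.33527) = 0.3721

0.3721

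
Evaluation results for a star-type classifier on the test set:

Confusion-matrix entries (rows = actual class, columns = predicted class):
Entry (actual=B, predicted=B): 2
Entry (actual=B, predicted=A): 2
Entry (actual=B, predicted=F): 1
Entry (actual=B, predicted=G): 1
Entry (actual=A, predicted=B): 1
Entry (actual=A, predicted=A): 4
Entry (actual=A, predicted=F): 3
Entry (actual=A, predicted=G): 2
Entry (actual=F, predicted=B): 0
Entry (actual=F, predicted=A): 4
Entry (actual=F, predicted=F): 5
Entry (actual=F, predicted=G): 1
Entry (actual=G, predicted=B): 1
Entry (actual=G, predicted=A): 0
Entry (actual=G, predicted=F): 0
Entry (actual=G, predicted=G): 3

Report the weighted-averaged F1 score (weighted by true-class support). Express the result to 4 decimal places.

0.4615

Per-class F1 score (2·TP/(2·TP+FP+FN)):
  B: TP=2, FP=1+0+1=2, FN=2+1+1=4 → 4/10 = 0.40000
  A: TP=4, FP=2+4+0=6, FN=1+3+2=6 → 8/20 = 0.40000
  F: TP=5, FP=1+3+0=4, FN=0+4+1=5 → 10/19 = 0.52632
  G: TP=3, FP=1+2+1=4, FN=1+0+0=1 → 6/11 = 0.54545
Weighted-F1 score = Σ (supportᵢ/N)·F1 scoreᵢ with N=30: (6/30)·0.40000 + (10/30)·0.40000 + (10/30)·0.52632 + (4/30)·0.54545 = 0.4615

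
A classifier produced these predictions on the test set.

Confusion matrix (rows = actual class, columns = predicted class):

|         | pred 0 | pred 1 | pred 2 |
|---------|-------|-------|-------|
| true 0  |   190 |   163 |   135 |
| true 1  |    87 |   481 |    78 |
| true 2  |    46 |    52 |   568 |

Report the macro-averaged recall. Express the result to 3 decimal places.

0.662

Per-class recall (TP/(TP+FN)):
  0: TP=190, FN=163+135=298 → 190/488 = 0.3893
  1: TP=481, FN=87+78=165 → 481/646 = 0.7446
  2: TP=568, FN=46+52=98 → 568/666 = 0.8529
Macro-recall = mean = (0.3893 + 0.7446 + 0.8529) / 3 = 0.662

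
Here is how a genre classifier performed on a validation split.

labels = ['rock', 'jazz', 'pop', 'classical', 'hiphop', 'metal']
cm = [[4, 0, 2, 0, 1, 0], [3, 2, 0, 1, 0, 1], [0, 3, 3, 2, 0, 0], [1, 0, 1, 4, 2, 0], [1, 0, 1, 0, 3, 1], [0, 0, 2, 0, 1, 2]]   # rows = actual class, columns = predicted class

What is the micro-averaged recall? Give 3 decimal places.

0.439

Micro-averaging pools counts across classes: ΣTP=18, ΣFP=23, ΣFN=23.
Micro-recall = TP/(TP+FN) on pooled counts = 0.439 (equals overall accuracy in single-label multiclass).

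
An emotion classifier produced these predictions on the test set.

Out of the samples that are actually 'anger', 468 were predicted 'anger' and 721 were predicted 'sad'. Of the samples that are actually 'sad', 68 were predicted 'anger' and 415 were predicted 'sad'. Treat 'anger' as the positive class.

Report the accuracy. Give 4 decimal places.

0.5281

Accuracy = (TP+TN)/N = (468+415)/1672 = 0.5281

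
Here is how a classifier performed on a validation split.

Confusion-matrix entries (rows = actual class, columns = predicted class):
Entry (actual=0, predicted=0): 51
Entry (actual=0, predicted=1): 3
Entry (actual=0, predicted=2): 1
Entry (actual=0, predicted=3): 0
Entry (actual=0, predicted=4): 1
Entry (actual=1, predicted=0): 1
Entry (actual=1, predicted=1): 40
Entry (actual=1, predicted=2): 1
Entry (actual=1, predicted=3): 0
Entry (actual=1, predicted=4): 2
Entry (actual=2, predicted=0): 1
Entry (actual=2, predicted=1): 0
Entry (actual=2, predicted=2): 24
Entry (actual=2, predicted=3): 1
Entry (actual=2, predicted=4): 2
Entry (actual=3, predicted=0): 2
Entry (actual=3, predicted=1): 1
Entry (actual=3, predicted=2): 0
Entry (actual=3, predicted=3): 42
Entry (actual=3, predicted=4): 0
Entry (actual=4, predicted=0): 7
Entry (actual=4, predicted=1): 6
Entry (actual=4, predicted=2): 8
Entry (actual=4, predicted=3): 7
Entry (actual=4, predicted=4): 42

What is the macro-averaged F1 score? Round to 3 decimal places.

0.818

Per-class F1 score (2·TP/(2·TP+FP+FN)):
  0: TP=51, FP=1+1+2+7=11, FN=3+1+0+1=5 → 102/118 = 0.8644
  1: TP=40, FP=3+0+1+6=10, FN=1+1+0+2=4 → 80/94 = 0.8511
  2: TP=24, FP=1+1+0+8=10, FN=1+0+1+2=4 → 48/62 = 0.7742
  3: TP=42, FP=0+0+1+7=8, FN=2+1+0+0=3 → 84/95 = 0.8842
  4: TP=42, FP=1+2+2+0=5, FN=7+6+8+7=28 → 84/117 = 0.7179
Macro-F1 score = mean = (0.8644 + 0.8511 + 0.7742 + 0.8842 + 0.7179) / 5 = 0.818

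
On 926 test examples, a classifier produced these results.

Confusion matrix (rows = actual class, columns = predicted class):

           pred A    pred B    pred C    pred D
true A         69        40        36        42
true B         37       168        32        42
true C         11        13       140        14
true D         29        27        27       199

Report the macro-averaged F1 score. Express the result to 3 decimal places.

Per-class F1 score (2·TP/(2·TP+FP+FN)):
  A: TP=69, FP=37+11+29=77, FN=40+36+42=118 → 138/333 = 0.4144
  B: TP=168, FP=40+13+27=80, FN=37+32+42=111 → 336/527 = 0.6376
  C: TP=140, FP=36+32+27=95, FN=11+13+14=38 → 280/413 = 0.6780
  D: TP=199, FP=42+42+14=98, FN=29+27+27=83 → 398/579 = 0.6874
Macro-F1 score = mean = (0.4144 + 0.6376 + 0.6780 + 0.6874) / 4 = 0.604

0.604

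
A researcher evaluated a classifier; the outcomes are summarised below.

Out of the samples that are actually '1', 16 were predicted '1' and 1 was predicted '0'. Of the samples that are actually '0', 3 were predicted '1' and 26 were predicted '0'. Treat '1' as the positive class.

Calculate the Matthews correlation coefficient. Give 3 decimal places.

MCC = (TP·TN − FP·FN) / √((TP+FP)(TP+FN)(TN+FP)(TN+FN))
Numerator = 16·26 − 3·1 = 413
Denominator = √(19·17·29·27) = √252909 = 502.9006
MCC = 413 / 502.9006 = 0.821

0.821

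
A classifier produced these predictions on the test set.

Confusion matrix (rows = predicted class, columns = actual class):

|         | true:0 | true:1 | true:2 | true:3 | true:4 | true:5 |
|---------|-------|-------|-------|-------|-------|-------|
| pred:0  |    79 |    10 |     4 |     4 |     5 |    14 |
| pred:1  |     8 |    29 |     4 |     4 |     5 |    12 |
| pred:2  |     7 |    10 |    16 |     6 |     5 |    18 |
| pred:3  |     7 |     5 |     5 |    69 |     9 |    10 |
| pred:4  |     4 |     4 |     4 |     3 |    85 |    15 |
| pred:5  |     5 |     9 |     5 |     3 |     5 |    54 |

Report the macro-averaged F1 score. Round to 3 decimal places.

0.575

Per-class F1 score (2·TP/(2·TP+FP+FN)):
  0: TP=79, FP=10+4+4+5+14=37, FN=8+7+7+4+5=31 → 158/226 = 0.6991
  1: TP=29, FP=8+4+4+5+12=33, FN=10+10+5+4+9=38 → 58/129 = 0.4496
  2: TP=16, FP=7+10+6+5+18=46, FN=4+4+5+4+5=22 → 32/100 = 0.3200
  3: TP=69, FP=7+5+5+9+10=36, FN=4+4+6+3+3=20 → 138/194 = 0.7113
  4: TP=85, FP=4+4+4+3+15=30, FN=5+5+5+9+5=29 → 170/229 = 0.7424
  5: TP=54, FP=5+9+5+3+5=27, FN=14+12+18+10+15=69 → 108/204 = 0.5294
Macro-F1 score = mean = (0.6991 + 0.4496 + 0.3200 + 0.7113 + 0.7424 + 0.5294) / 6 = 0.575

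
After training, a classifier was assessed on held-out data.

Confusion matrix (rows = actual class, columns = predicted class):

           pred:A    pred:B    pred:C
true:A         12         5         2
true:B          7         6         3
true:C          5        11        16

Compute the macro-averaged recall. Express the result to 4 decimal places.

0.5022

Per-class recall (TP/(TP+FN)):
  A: TP=12, FN=5+2=7 → 12/19 = 0.63158
  B: TP=6, FN=7+3=10 → 6/16 = 0.37500
  C: TP=16, FN=5+11=16 → 16/32 = 0.50000
Macro-recall = mean = (0.63158 + 0.37500 + 0.50000) / 3 = 0.5022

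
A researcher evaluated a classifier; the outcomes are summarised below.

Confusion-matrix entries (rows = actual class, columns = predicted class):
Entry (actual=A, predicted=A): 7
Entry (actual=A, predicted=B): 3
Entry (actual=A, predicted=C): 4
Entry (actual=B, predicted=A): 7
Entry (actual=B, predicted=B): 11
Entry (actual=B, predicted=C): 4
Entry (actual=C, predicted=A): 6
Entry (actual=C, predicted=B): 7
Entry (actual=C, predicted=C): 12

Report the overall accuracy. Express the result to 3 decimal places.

Accuracy = trace / total = (7+11+12=30) / 61 = 30/61 = 0.492

0.492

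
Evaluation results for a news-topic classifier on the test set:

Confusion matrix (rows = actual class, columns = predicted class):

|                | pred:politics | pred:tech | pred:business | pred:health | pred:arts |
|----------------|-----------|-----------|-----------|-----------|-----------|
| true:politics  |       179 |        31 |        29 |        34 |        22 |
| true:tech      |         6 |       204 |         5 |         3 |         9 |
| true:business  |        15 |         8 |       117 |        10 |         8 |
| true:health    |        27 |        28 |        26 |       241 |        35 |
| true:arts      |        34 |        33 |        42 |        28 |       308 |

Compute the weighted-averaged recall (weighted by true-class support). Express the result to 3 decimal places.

0.708

Per-class recall (TP/(TP+FN)):
  politics: TP=179, FN=31+29+34+22=116 → 179/295 = 0.6068
  tech: TP=204, FN=6+5+3+9=23 → 204/227 = 0.8987
  business: TP=117, FN=15+8+10+8=41 → 117/158 = 0.7405
  health: TP=241, FN=27+28+26+35=116 → 241/357 = 0.6751
  arts: TP=308, FN=34+33+42+28=137 → 308/445 = 0.6921
Weighted-recall = Σ (supportᵢ/N)·recallᵢ with N=1482: (295/1482)·0.6068 + (227/1482)·0.8987 + (158/1482)·0.7405 + (357/1482)·0.6751 + (445/1482)·0.6921 = 0.708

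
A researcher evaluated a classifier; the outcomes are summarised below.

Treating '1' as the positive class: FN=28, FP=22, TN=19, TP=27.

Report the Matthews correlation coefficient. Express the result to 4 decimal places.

MCC = (TP·TN − FP·FN) / √((TP+FP)(TP+FN)(TN+FP)(TN+FN))
Numerator = 27·19 − 22·28 = -103
Denominator = √(49·55·41·47) = √5193265 = 2278.8736
MCC = -103 / 2278.8736 = -0.0452

-0.0452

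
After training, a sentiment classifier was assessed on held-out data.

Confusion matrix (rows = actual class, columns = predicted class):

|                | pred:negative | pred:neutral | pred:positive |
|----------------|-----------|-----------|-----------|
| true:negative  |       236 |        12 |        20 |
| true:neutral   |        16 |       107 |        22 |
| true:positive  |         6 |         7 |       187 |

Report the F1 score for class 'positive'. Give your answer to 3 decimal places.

One-vs-rest for 'positive': TP = diagonal; FP = other classes predicted 'positive'; FN = 'positive' predicted as other.
F1 score = 2·TP/(2·TP+FP+FN).
positive: TP=187, FP=20+22=42, FN=6+7=13 → 374/429 = 0.8718

0.872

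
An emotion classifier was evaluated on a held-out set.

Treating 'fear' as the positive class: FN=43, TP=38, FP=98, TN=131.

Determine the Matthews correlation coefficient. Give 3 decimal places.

MCC = (TP·TN − FP·FN) / √((TP+FP)(TP+FN)(TN+FP)(TN+FN))
Numerator = 38·131 − 98·43 = 764
Denominator = √(136·81·229·174) = √438943536 = 20950.9794
MCC = 764 / 20950.9794 = 0.036

0.036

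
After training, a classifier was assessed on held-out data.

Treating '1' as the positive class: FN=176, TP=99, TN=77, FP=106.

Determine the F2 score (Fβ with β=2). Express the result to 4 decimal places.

Fβ = (1+β²)·TP / ((1+β²)·TP + β²·FN + FP), with β²=4
= 5·99 / (5·99 + 4·176 + 106) = 0.3793

0.3793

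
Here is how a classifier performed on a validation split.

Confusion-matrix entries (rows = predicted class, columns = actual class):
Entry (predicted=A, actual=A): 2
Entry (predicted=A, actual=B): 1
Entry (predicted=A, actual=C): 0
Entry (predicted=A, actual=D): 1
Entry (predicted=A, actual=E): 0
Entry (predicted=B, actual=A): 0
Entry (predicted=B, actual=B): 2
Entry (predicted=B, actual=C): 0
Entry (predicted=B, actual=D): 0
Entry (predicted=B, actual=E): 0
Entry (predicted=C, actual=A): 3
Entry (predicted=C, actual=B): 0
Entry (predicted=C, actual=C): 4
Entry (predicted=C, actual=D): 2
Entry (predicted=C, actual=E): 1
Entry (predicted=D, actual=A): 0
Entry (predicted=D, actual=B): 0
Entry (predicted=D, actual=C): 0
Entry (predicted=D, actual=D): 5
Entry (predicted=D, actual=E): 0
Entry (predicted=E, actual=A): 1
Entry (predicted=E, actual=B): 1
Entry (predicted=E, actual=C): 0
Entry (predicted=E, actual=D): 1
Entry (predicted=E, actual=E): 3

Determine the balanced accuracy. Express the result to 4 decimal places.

0.6278

Balanced accuracy = mean of per-class recall.
  A: recall = 2/6 = 0.33333
  B: recall = 2/4 = 0.50000
  C: recall = 4/4 = 1.00000
  D: recall = 5/9 = 0.55556
  E: recall = 3/4 = 0.75000
Mean = (0.33333 + 0.50000 + 1.00000 + 0.55556 + 0.75000) / 5 = 0.6278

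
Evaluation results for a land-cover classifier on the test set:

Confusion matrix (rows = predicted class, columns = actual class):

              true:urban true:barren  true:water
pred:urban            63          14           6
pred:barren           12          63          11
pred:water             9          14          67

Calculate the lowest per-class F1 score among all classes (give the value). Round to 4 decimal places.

0.7119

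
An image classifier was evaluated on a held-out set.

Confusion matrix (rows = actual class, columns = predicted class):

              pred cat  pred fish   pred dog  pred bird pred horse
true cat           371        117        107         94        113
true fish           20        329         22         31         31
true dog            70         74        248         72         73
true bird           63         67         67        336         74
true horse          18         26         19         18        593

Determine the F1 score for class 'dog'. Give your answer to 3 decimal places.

0.496

F1 score = 2·TP/(2·TP+FP+FN).
dog: TP=248, FP=107+22+67+19=215, FN=70+74+72+73=289 → 496/1000 = 0.4960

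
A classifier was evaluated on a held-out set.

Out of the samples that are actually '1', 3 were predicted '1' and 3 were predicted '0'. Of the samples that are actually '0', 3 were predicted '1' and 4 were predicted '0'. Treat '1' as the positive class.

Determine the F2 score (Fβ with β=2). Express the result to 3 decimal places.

Fβ = (1+β²)·TP / ((1+β²)·TP + β²·FN + FP), with β²=4
= 5·3 / (5·3 + 4·3 + 3) = 0.500

0.500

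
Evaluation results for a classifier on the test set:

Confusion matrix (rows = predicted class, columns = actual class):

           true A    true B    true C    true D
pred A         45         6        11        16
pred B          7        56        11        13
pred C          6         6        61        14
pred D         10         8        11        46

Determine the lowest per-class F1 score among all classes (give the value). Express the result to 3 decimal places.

0.561

Per-class F1 score (2·TP/(2·TP+FP+FN)):
  A: TP=45, FP=6+11+16=33, FN=7+6+10=23 → 90/146 = 0.6164
  B: TP=56, FP=7+11+13=31, FN=6+6+8=20 → 112/163 = 0.6871
  C: TP=61, FP=6+6+14=26, FN=11+11+11=33 → 122/181 = 0.6740
  D: TP=46, FP=10+8+11=29, FN=16+13+14=43 → 92/164 = 0.5610
Lowest is class 'D' with F1 score = 0.561.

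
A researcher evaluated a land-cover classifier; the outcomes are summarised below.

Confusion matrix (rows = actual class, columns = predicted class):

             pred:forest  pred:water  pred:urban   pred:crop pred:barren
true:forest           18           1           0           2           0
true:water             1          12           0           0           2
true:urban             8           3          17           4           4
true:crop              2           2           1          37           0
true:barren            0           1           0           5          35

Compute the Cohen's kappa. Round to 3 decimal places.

0.703

Observed agreement pₒ = trace/N = 119/155 = 0.7677
Expected agreement pₑ = Σ (rowᵢ·colᵢ)/N² = (21·29 + 15·19 + 36·18 + 42·48 + 41·41)/155² = 0.2181
κ = (pₒ − pₑ)/(1 − pₑ) = (0.7677 − 0.2181)/(1 − 0.2181) = 0.703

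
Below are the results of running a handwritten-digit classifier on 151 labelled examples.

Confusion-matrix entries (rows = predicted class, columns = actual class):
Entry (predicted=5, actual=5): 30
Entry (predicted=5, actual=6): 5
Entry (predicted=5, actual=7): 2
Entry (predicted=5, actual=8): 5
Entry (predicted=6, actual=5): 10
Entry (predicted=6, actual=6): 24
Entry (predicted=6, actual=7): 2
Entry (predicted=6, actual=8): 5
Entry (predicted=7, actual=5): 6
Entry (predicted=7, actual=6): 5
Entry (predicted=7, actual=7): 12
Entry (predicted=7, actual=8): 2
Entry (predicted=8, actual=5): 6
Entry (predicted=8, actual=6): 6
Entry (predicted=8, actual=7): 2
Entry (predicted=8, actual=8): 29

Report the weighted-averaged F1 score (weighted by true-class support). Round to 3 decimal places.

0.631

Per-class F1 score (2·TP/(2·TP+FP+FN)):
  5: TP=30, FP=5+2+5=12, FN=10+6+6=22 → 60/94 = 0.6383
  6: TP=24, FP=10+2+5=17, FN=5+5+6=16 → 48/81 = 0.5926
  7: TP=12, FP=6+5+2=13, FN=2+2+2=6 → 24/43 = 0.5581
  8: TP=29, FP=6+6+2=14, FN=5+5+2=12 → 58/84 = 0.6905
Weighted-F1 score = Σ (supportᵢ/N)·F1 scoreᵢ with N=151: (52/151)·0.6383 + (40/151)·0.5926 + (18/151)·0.5581 + (41/151)·0.6905 = 0.631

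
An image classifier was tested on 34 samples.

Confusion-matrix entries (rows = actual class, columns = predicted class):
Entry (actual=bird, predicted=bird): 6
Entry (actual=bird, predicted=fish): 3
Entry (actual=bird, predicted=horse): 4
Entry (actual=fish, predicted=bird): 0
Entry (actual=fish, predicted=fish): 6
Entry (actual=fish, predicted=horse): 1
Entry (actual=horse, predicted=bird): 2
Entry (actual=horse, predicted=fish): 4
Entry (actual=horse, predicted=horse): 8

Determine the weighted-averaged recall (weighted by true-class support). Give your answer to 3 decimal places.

Per-class recall (TP/(TP+FN)):
  bird: TP=6, FN=3+4=7 → 6/13 = 0.4615
  fish: TP=6, FN=0+1=1 → 6/7 = 0.8571
  horse: TP=8, FN=2+4=6 → 8/14 = 0.5714
Weighted-recall = Σ (supportᵢ/N)·recallᵢ with N=34: (13/34)·0.4615 + (7/34)·0.8571 + (14/34)·0.5714 = 0.588

0.588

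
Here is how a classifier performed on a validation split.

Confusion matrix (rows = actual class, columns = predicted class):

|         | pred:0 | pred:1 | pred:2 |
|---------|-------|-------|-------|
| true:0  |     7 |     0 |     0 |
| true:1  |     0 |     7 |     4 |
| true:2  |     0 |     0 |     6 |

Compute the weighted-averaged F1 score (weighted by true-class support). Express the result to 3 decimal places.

Per-class F1 score (2·TP/(2·TP+FP+FN)):
  0: TP=7, FP=0+0=0, FN=0+0=0 → 14/14 = 1.0000
  1: TP=7, FP=0+0=0, FN=0+4=4 → 14/18 = 0.7778
  2: TP=6, FP=0+4=4, FN=0+0=0 → 12/16 = 0.7500
Weighted-F1 score = Σ (supportᵢ/N)·F1 scoreᵢ with N=24: (7/24)·1.0000 + (11/24)·0.7778 + (6/24)·0.7500 = 0.836

0.836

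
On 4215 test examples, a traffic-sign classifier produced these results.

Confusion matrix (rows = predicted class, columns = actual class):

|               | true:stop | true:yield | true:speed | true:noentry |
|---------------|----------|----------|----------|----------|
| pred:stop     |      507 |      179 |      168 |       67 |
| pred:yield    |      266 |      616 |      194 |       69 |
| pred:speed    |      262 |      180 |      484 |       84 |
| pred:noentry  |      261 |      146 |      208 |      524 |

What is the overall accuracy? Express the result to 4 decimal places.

Accuracy = trace / total = (507+616+484+524=2131) / 4215 = 2131/4215 = 0.5056

0.5056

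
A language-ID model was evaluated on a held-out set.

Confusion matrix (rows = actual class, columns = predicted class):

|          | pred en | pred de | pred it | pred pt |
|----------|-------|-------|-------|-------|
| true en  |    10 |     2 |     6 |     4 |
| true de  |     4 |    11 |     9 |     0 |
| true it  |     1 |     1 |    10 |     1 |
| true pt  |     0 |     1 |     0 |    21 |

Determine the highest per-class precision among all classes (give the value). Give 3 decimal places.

0.808

Per-class precision (TP/(TP+FP)):
  en: TP=10, FP=4+1+0=5 → 10/15 = 0.6667
  de: TP=11, FP=2+1+1=4 → 11/15 = 0.7333
  it: TP=10, FP=6+9+0=15 → 10/25 = 0.4000
  pt: TP=21, FP=4+0+1=5 → 21/26 = 0.8077
Highest is class 'pt' with precision = 0.808.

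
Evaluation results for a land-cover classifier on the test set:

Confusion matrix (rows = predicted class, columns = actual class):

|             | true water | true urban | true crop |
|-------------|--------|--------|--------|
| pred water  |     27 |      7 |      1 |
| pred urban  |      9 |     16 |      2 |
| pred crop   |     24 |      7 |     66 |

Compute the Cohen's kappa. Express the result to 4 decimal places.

0.4929

Observed agreement pₒ = trace/N = 109/159 = 0.68553
Expected agreement pₑ = Σ (rowᵢ·colᵢ)/N² = (60·35 + 30·27 + 69·97)/159² = 0.37985
κ = (pₒ − pₑ)/(1 − pₑ) = (0.68553 − 0.37985)/(1 − 0.37985) = 0.4929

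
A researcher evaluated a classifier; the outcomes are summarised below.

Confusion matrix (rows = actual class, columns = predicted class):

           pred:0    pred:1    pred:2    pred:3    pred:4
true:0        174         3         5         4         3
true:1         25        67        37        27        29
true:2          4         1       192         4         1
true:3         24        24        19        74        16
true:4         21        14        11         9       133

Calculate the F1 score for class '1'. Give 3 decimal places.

0.456

Take TP from the diagonal, FP from the rest of the '1' prediction marginal, FN from the rest of the '1' actual marginal.
F1 score = 2·TP/(2·TP+FP+FN).
1: TP=67, FP=3+1+24+14=42, FN=25+37+27+29=118 → 134/294 = 0.4558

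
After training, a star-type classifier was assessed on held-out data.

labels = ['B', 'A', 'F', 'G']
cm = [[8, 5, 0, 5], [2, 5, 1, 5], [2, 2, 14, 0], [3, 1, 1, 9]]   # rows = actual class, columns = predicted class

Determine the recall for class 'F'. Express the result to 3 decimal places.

Treat 'F' as positive and all other classes as negative.
recall = TP/(TP+FN).
F: TP=14, FN=2+2+0=4 → 14/18 = 0.7778

0.778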